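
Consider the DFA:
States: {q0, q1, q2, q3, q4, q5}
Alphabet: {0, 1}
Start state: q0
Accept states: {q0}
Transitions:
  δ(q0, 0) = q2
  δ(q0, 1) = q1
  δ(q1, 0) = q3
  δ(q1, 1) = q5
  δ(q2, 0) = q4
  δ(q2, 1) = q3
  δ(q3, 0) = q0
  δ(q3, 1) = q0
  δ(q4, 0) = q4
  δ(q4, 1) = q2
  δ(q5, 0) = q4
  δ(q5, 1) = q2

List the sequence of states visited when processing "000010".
read '0': q0 → q2
  read '0': q2 → q4
  read '0': q4 → q4
  read '0': q4 → q4
  read '1': q4 → q2
  read '0': q2 → q4
q0 -> q2 -> q4 -> q4 -> q4 -> q2 -> q4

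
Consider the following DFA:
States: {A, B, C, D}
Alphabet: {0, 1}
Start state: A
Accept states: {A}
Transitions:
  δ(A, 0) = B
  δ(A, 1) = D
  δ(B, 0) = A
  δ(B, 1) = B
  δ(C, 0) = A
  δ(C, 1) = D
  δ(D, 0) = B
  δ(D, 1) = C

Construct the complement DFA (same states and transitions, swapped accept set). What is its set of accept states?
Complement accept states = All states \ Original accept states
= {A, B, C, D} \ {A}
{B, C, D}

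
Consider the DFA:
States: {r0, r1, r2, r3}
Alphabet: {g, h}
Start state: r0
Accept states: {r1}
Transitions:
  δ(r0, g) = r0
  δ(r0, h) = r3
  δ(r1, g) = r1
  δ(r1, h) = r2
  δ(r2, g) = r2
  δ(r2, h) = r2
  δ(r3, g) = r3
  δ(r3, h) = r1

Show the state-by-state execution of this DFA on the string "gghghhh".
read 'g': r0 → r0
  read 'g': r0 → r0
  read 'h': r0 → r3
  read 'g': r3 → r3
  read 'h': r3 → r1
  read 'h': r1 → r2
  read 'h': r2 → r2
r0 -> r0 -> r0 -> r3 -> r3 -> r1 -> r2 -> r2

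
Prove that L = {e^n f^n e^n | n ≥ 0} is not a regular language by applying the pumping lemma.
Assume L is regular with pumping length p. Idea: pumping the first e-block unbalances it against the other two.
Choose s = e^p f^p e^p ∈ L (|s| = 3p ≥ p). By the pumping lemma, s = xyz with |xy| ≤ p, |y| > 0, so y = e^k with k ≥ 1, inside the first e-block. Then xy²z = e^(p+k) f^p e^p. The first block has length p+k ≠ p, so the three block lengths are no longer equal and xy²z ∉ L.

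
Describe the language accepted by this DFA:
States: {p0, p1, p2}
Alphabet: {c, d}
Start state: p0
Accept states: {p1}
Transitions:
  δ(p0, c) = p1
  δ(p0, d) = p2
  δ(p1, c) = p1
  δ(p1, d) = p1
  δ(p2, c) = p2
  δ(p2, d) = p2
Testing a few strings:
  'dd' → reject
  'dc' → reject
  'd' → reject
  'c' → accept
State roles: p0=no input read; p1=started with c; p2=started with d (dead)
All strings over {c,d} starting with c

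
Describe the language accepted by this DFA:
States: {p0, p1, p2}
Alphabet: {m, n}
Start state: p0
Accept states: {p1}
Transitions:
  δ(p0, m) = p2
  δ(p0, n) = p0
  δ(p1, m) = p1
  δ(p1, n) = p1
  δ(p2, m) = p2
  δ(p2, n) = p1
Testing a few strings:
  'mnm' → accept
  'mmnm' → accept
  'nn' → reject
  'mmm' → reject
State roles: p0=no m seen yet; p1=substring mn seen; p2=seen a m, waiting for n
All strings over {m,n} containing the substring mn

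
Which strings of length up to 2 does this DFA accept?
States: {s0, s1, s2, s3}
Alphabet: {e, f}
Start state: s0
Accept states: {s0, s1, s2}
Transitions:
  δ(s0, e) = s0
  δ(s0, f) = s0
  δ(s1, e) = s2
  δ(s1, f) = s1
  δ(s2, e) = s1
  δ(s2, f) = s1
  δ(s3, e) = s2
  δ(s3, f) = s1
ε, e, f, ee, ef, fe, ff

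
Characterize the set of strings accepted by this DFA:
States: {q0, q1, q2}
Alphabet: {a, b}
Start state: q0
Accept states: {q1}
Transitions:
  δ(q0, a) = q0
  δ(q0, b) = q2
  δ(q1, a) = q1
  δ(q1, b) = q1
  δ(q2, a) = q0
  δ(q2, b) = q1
Testing a few strings:
  'bbb' → accept
  'aa' → reject
  'bb' → accept
  'aaaa' → reject
State roles: q0=no progress toward bb; q1=substring bb seen; q2=one trailing b
All strings over {a,b} containing the substring bb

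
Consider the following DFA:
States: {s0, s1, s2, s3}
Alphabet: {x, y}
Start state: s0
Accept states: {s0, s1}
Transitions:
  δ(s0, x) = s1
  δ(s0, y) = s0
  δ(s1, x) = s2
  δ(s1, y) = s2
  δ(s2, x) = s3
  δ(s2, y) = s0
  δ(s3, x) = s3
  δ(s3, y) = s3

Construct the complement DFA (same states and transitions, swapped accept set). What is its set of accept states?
Complement accept states = All states \ Original accept states
= {s0, s1, s2, s3} \ {s0, s1}
{s2, s3}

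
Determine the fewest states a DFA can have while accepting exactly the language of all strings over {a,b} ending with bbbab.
By Myhill–Nerode, count the distinguishable equivalence classes: 6 classes — one per longest suffix of the input that is a prefix of 'bbbab' (lengths 0 through 5); only the length-5 class is accepting.
6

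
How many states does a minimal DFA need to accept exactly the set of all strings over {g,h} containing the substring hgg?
By Myhill–Nerode, count the distinguishable equivalence classes: 4 classes — one per longest suffix of the input that is a prefix of 'hgg' (lengths 0 through 2), plus an absorbing 'already seen hgg' class.
4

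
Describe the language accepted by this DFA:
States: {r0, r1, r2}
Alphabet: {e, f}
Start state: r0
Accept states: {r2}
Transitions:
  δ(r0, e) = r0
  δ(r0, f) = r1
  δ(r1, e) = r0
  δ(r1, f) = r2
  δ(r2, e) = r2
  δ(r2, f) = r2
Testing a few strings:
  'effe' → accept
  'fffe' → accept
  'eef' → reject
  'eeef' → reject
State roles: r0=no progress toward ff; r1=one trailing f; r2=substring ff seen
All strings over {e,f} containing the substring ff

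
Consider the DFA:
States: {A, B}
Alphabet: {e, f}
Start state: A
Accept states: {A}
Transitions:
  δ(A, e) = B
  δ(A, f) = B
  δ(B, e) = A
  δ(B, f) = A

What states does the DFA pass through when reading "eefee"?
read 'e': A → B
  read 'e': B → A
  read 'f': A → B
  read 'e': B → A
  read 'e': A → B
A -> B -> A -> B -> A -> B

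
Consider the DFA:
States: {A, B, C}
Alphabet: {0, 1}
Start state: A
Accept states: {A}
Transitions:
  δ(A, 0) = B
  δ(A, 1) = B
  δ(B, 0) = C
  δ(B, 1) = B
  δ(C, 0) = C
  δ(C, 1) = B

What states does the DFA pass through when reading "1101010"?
read '1': A → B
  read '1': B → B
  read '0': B → C
  read '1': C → B
  read '0': B → C
  read '1': C → B
  read '0': B → C
A -> B -> B -> C -> B -> C -> B -> C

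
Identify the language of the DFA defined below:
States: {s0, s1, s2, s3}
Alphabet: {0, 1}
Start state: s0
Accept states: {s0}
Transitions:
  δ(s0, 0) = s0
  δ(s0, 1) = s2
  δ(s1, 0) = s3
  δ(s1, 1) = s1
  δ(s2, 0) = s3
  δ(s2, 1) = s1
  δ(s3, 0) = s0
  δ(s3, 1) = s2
Testing a few strings:
  '010' → reject
  '000' → accept
  '001' → reject
  '0100' → accept
State roles: s0=value ≡ 0 (mod 4); s1=value ≡ 3 (mod 4); s2=value ≡ 1 (mod 4); s3=value ≡ 2 (mod 4)
All binary strings representing a multiple of 4 (read in base 2; leading zeros allowed and ε counts as 0)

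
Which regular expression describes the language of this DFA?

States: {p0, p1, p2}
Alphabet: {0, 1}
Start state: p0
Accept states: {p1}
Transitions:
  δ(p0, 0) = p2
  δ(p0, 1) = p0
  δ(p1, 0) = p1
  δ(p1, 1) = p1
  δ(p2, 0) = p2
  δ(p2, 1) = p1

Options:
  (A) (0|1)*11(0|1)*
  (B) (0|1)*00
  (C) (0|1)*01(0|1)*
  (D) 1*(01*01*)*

Check each option against the DFA on short strings; one disagreement eliminates an option:
  (A) (0|1)*11(0|1)*: on '01' the DFA goes p0 → p2 → p1 and accepts (p1 ∈ Accept), but the regex does not match it → eliminate
  (B) (0|1)*00: on '00' the DFA goes p0 → p2 → p2 and rejects (p2 ∉ Accept), but the regex matches it → eliminate
  (C) (0|1)*01(0|1)*: agrees with the DFA on every string of length ≤ 6
  (D) 1*(01*01*)*: on ε the DFA stays in p0 and rejects (p0 ∉ Accept), but the regex matches it → eliminate
Only (C) is consistent with the DFA.
(C) (0|1)*01(0|1)*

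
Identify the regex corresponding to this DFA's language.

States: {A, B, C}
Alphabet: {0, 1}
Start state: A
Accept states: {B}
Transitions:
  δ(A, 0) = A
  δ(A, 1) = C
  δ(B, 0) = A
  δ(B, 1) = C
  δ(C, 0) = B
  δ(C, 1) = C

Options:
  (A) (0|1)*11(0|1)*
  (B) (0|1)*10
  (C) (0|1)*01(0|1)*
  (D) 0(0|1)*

Check each option against the DFA on short strings; one disagreement eliminates an option:
  (A) (0|1)*11(0|1)*: on '10' the DFA goes A → C → B and accepts (B ∈ Accept), but the regex does not match it → eliminate
  (B) (0|1)*10: agrees with the DFA on every string of length ≤ 6
  (C) (0|1)*01(0|1)*: on '01' the DFA goes A → A → C and rejects (C ∉ Accept), but the regex matches it → eliminate
  (D) 0(0|1)*: on '0' the DFA goes A → A and rejects (A ∉ Accept), but the regex matches it → eliminate
Only (B) is consistent with the DFA.
(B) (0|1)*10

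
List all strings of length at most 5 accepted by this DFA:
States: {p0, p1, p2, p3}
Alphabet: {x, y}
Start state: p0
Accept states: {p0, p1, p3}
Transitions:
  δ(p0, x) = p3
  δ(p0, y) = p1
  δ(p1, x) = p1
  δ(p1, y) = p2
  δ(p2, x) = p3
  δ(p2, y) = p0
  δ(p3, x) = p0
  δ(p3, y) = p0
ε, x, y, xx, xy, yx, xxx, xxy, xyx, xyy, yxx, yyx, yyy, xxxx, xxxy, xxyx, xyxx, xyxy, xyyx, yxxx, yxyx, yxyy, yyxx, yyxy, yyyx, yyyy, xxxxx, xxxxy, xxxyx, xxxyy, xxyxx, xxyyx, xxyyy, xyxxx, xyxxy, xyxyx, xyxyy, xyyxx, xyyyx, xyyyy, yxxxx, yxxyx, yxxyy, yxyxx, yxyxy, yxyyx, yxyyy, yyxxx, yyxxy, yyxyx, yyxyy, yyyxx, yyyxy, yyyyx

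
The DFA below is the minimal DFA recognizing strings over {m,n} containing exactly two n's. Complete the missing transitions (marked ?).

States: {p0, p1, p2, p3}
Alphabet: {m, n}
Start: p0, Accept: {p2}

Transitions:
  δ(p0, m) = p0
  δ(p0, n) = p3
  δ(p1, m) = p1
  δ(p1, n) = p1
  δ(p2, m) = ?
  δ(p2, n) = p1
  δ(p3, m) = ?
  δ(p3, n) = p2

From the language and accept set, identify what each state tracks — p0: zero n's; p1: ≥ three n's (dead); p2: two n's; p3: one n.
Each missing δ(q, a) is the state matching the new tracked value after reading a.
δ(p2, m) = p2; δ(p3, m) = p3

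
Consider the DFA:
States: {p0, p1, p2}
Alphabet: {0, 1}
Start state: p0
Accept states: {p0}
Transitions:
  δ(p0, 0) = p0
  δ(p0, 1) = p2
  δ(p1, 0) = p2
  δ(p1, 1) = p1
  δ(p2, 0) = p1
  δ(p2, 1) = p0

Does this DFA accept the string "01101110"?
Processing string "01101110":
  p0 --0--> p0
  p0 --1--> p2
  p2 --1--> p0
  p0 --0--> p0
  p0 --1--> p2
  p2 --1--> p0
  p0 --1--> p2
  p2 --0--> p1
Final state: p1
Accept states: {p0}
No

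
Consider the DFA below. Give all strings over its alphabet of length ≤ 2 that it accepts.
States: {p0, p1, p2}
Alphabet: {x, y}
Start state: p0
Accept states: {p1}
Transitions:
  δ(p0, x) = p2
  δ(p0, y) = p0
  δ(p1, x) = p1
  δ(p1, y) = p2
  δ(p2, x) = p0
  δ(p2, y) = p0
None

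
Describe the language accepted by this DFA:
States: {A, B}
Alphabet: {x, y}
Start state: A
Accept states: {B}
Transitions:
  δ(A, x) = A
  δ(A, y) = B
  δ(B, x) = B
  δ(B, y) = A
Testing a few strings:
  'x' → reject
  'xx' → reject
  'y' → accept
  'xxy' → accept
State roles: A=even number of y's so far; B=odd number of y's so far
All strings over {x,y} with an odd number of y's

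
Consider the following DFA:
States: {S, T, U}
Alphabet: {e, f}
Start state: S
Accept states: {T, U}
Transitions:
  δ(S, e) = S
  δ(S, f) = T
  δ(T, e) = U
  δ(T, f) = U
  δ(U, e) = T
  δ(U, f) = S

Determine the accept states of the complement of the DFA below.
Complement accept states = All states \ Original accept states
= {S, T, U} \ {T, U}
{S}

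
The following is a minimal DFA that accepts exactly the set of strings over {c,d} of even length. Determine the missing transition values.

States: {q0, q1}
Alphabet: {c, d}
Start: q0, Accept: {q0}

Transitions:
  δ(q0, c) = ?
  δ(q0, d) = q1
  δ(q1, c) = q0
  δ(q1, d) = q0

From the language and accept set, identify what each state tracks — q0: even length so far; q1: odd length so far.
Each missing δ(q, a) is the state matching the new tracked value after reading a.
δ(q0, c) = q1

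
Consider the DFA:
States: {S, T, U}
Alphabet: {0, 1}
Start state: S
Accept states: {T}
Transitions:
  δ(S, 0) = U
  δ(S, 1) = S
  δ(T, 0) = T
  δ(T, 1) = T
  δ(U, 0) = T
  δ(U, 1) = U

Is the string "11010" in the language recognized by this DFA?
Processing string "11010":
  S --1--> S
  S --1--> S
  S --0--> U
  U --1--> U
  U --0--> T
Final state: T
Accept states: {T}
Yes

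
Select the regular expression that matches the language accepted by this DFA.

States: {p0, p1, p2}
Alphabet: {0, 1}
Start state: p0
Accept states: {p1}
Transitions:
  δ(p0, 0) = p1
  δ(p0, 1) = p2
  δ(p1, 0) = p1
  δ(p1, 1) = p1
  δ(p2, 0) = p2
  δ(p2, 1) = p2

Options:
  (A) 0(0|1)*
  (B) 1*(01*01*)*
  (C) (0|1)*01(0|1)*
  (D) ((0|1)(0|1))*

Check each option against the DFA on short strings; one disagreement eliminates an option:
  (A) 0(0|1)*: agrees with the DFA on every string of length ≤ 6
  (B) 1*(01*01*)*: on ε the DFA stays in p0 and rejects (p0 ∉ Accept), but the regex matches it → eliminate
  (C) (0|1)*01(0|1)*: on '0' the DFA goes p0 → p1 and accepts (p1 ∈ Accept), but the regex does not match it → eliminate
  (D) ((0|1)(0|1))*: on ε the DFA stays in p0 and rejects (p0 ∉ Accept), but the regex matches it → eliminate
Only (A) is consistent with the DFA.
(A) 0(0|1)*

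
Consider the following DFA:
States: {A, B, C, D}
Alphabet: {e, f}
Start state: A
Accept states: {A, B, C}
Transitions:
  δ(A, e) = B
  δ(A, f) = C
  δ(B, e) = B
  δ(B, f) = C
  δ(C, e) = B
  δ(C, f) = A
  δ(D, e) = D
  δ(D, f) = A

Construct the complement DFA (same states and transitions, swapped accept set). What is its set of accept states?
Complement accept states = All states \ Original accept states
= {A, B, C, D} \ {A, B, C}
{D}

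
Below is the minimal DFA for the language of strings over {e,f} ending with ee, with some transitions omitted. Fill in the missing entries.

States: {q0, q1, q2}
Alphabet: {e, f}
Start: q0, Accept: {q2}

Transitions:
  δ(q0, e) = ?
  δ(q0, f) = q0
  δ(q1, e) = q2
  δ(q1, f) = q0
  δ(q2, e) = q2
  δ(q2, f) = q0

From the language and accept set, identify what each state tracks — q0: last symbol not e; q1: one trailing e; q2: two trailing e's.
Each missing δ(q, a) is the state matching the new tracked value after reading a.
δ(q0, e) = q1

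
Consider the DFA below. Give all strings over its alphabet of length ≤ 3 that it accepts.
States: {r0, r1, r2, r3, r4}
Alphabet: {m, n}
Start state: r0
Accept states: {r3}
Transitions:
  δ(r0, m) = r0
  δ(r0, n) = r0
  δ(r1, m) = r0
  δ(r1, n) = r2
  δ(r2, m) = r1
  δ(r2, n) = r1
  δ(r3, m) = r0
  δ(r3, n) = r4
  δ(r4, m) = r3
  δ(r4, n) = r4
None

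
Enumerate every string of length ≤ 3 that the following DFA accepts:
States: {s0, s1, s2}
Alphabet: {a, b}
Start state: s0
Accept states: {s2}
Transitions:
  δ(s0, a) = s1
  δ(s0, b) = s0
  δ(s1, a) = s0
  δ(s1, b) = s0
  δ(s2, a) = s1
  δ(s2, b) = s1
None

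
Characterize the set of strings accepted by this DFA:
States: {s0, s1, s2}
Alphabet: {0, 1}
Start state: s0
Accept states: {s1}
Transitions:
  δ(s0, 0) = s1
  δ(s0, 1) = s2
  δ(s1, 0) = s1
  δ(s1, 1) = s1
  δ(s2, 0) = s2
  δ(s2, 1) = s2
Testing a few strings:
  '1' → reject
  '10' → reject
  '110' → reject
  '0' → accept
State roles: s0=no input read; s1=started with 0; s2=started with 1 (dead)
All binary strings starting with 0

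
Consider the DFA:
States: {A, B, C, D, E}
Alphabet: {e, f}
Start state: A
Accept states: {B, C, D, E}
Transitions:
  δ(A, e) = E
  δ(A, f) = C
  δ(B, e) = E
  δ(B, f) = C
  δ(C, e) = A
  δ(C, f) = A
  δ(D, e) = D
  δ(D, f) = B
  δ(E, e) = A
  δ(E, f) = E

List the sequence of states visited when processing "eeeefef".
read 'e': A → E
  read 'e': E → A
  read 'e': A → E
  read 'e': E → A
  read 'f': A → C
  read 'e': C → A
  read 'f': A → C
A -> E -> A -> E -> A -> C -> A -> C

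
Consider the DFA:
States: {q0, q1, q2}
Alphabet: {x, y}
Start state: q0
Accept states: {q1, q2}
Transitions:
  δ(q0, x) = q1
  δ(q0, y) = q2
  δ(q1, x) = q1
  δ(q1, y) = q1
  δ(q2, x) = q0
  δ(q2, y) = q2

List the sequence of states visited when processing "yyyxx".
read 'y': q0 → q2
  read 'y': q2 → q2
  read 'y': q2 → q2
  read 'x': q2 → q0
  read 'x': q0 → q1
q0 -> q2 -> q2 -> q2 -> q0 -> q1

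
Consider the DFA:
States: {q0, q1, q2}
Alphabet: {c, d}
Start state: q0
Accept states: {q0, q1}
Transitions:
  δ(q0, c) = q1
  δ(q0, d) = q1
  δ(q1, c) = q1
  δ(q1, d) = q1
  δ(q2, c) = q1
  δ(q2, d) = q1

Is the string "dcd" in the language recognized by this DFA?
Processing string "dcd":
  q0 --d--> q1
  q1 --c--> q1
  q1 --d--> q1
Final state: q1
Accept states: {q0, q1}
Yes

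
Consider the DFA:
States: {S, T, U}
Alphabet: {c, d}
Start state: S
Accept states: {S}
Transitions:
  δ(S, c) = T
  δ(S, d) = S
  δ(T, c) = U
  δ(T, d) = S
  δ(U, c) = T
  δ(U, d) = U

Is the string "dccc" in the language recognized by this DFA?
Processing string "dccc":
  S --d--> S
  S --c--> T
  T --c--> U
  U --c--> T
Final state: T
Accept states: {S}
No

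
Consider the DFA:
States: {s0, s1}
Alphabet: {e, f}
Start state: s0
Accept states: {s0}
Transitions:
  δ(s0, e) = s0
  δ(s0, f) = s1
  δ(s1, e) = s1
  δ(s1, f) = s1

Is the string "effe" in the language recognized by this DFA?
Processing string "effe":
  s0 --e--> s0
  s0 --f--> s1
  s1 --f--> s1
  s1 --e--> s1
Final state: s1
Accept states: {s0}
No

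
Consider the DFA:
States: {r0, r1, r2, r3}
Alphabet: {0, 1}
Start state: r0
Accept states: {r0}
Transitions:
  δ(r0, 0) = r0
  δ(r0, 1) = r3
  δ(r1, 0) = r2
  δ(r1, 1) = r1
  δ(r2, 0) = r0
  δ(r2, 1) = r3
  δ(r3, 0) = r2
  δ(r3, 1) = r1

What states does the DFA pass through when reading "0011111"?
read '0': r0 → r0
  read '0': r0 → r0
  read '1': r0 → r3
  read '1': r3 → r1
  read '1': r1 → r1
  read '1': r1 → r1
  read '1': r1 → r1
r0 -> r0 -> r0 -> r3 -> r1 -> r1 -> r1 -> r1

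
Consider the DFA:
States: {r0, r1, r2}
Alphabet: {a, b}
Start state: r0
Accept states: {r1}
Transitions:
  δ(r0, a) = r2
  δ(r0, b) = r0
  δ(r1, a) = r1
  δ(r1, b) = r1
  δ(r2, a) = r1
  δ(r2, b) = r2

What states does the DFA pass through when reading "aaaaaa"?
read 'a': r0 → r2
  read 'a': r2 → r1
  read 'a': r1 → r1
  read 'a': r1 → r1
  read 'a': r1 → r1
  read 'a': r1 → r1
r0 -> r2 -> r1 -> r1 -> r1 -> r1 -> r1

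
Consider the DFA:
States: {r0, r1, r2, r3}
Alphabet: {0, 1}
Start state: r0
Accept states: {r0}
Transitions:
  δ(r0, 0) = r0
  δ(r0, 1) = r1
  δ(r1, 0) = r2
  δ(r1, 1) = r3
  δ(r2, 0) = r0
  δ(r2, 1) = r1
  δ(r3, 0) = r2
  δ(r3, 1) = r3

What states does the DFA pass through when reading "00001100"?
read '0': r0 → r0
  read '0': r0 → r0
  read '0': r0 → r0
  read '0': r0 → r0
  read '1': r0 → r1
  read '1': r1 → r3
  read '0': r3 → r2
  read '0': r2 → r0
r0 -> r0 -> r0 -> r0 -> r0 -> r1 -> r3 -> r2 -> r0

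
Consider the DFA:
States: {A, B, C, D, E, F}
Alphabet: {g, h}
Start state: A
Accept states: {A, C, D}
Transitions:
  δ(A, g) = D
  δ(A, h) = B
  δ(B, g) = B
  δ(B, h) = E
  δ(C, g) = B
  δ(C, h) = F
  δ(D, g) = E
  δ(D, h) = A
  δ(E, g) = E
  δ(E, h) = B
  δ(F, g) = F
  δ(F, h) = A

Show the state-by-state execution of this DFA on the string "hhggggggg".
read 'h': A → B
  read 'h': B → E
  read 'g': E → E
  read 'g': E → E
  read 'g': E → E
  read 'g': E → E
  read 'g': E → E
  read 'g': E → E
  read 'g': E → E
A -> B -> E -> E -> E -> E -> E -> E -> E -> E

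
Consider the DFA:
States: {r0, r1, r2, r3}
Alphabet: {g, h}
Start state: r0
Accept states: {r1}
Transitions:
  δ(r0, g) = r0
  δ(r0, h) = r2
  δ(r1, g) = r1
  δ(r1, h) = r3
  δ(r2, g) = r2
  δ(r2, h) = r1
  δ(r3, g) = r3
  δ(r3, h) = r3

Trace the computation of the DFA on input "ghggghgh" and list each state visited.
read 'g': r0 → r0
  read 'h': r0 → r2
  read 'g': r2 → r2
  read 'g': r2 → r2
  read 'g': r2 → r2
  read 'h': r2 → r1
  read 'g': r1 → r1
  read 'h': r1 → r3
r0 -> r0 -> r2 -> r2 -> r2 -> r2 -> r1 -> r1 -> r3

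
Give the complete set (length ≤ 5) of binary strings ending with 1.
1, 01, 11, 001, 011, 101, 111, 0001, 0011, 0101, 0111, 1001, 1011, 1101, 1111, 00001, 00011, 00101, 00111, 01001, 01011, 01101, 01111, 10001, 10011, 10101, 10111, 11001, 11011, 11101, 11111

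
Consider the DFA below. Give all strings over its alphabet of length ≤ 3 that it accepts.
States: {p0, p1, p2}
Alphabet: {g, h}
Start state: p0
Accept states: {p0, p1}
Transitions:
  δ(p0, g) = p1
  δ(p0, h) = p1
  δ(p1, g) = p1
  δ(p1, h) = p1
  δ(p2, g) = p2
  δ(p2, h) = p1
ε, g, h, gg, gh, hg, hh, ggg, ggh, ghg, ghh, hgg, hgh, hhg, hhh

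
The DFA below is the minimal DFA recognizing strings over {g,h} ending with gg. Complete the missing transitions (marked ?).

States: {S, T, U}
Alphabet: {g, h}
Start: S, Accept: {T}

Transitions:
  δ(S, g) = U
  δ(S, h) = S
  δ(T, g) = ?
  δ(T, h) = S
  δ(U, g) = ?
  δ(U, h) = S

From the language and accept set, identify what each state tracks — S: last symbol not g; T: two trailing g's; U: one trailing g.
Each missing δ(q, a) is the state matching the new tracked value after reading a.
δ(T, g) = T; δ(U, g) = T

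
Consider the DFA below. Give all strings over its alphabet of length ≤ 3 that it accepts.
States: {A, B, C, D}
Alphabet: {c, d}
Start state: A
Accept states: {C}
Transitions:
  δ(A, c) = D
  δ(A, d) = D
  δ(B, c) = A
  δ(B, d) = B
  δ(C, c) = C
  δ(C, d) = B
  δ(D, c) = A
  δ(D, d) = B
None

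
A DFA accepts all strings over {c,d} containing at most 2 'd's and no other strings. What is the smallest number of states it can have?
By Myhill–Nerode, count the distinguishable equivalence classes: 4 classes — having seen 0, 1, 2, or >2 copies of 'd'; counts 0 through 2 are accepting and >2 is dead.
4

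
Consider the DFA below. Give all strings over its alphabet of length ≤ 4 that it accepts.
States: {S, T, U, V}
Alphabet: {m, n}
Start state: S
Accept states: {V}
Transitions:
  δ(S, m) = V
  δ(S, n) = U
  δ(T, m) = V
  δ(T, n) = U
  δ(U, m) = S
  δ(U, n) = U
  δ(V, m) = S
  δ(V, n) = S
m, mmm, mnm, nmm, nnmm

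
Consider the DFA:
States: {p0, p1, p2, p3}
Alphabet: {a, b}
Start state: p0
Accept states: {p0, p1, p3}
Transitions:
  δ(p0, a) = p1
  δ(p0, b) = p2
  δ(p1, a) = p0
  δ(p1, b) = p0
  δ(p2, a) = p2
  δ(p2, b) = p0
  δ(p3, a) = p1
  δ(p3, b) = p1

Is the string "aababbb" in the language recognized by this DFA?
Processing string "aababbb":
  p0 --a--> p1
  p1 --a--> p0
  p0 --b--> p2
  p2 --a--> p2
  p2 --b--> p0
  p0 --b--> p2
  p2 --b--> p0
Final state: p0
Accept states: {p0, p1, p3}
Yes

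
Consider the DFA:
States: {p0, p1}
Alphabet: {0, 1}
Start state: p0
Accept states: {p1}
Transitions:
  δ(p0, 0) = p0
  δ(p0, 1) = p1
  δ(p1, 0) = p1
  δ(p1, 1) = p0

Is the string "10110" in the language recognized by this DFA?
Processing string "10110":
  p0 --1--> p1
  p1 --0--> p1
  p1 --1--> p0
  p0 --1--> p1
  p1 --0--> p1
Final state: p1
Accept states: {p1}
Yes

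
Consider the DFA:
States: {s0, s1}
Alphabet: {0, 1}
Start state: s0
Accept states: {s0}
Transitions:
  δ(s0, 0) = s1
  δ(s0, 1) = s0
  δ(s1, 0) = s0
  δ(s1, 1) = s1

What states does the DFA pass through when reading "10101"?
read '1': s0 → s0
  read '0': s0 → s1
  read '1': s1 → s1
  read '0': s1 → s0
  read '1': s0 → s0
s0 -> s0 -> s1 -> s1 -> s0 -> s0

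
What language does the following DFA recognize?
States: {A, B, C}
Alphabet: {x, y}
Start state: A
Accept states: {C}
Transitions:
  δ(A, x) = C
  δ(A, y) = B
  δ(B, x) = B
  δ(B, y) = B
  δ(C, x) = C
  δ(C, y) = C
Testing a few strings:
  'xx' → accept
  'yyy' → reject
  'xxx' → accept
  'yy' → reject
State roles: A=no input read; B=started with y (dead); C=started with x
All strings over {x,y} starting with x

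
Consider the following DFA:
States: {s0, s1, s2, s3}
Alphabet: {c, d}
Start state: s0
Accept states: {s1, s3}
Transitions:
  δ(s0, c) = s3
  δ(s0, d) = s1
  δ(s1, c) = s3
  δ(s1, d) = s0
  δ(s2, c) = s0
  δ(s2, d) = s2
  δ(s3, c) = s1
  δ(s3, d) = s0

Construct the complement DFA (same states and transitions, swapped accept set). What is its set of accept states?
Complement accept states = All states \ Original accept states
= {s0, s1, s2, s3} \ {s1, s3}
{s0, s2}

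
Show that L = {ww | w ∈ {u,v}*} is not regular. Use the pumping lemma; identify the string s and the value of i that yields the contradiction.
Assume L is regular with pumping length p. Idea: pumping the leading u-block breaks the equality of the two halves.
Choose s = u^p v u^p v ∈ L (with w = u^p v). |s| = 2p+2 ≥ p. By the pumping lemma, s = xyz with |xy| ≤ p, |y| > 0, so y = u^k with k ≥ 1, in the first u-block. Then xy²z = u^(p+k) v u^p v, of length 2p+2+k. If k is odd this length is odd, so it cannot be of the form ww. If k is even, each half has length p+1+k/2 ≤ p+k, so the first half lies entirely inside the leading u-block and contains no v, while the second half ends in v; the halves differ. Either way xy²z ∉ L.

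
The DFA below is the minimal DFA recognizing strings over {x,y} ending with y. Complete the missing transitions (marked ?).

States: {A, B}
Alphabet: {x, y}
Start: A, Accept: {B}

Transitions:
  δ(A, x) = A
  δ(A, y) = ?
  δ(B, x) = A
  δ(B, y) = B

From the language and accept set, identify what each state tracks — A: last symbol not y; B: last symbol is y.
Each missing δ(q, a) is the state matching the new tracked value after reading a.
δ(A, y) = B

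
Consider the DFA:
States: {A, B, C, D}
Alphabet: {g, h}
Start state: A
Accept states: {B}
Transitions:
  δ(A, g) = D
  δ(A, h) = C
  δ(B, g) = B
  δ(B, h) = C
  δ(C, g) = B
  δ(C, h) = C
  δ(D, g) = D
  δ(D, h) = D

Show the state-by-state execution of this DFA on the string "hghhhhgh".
read 'h': A → C
  read 'g': C → B
  read 'h': B → C
  read 'h': C → C
  read 'h': C → C
  read 'h': C → C
  read 'g': C → B
  read 'h': B → C
A -> C -> B -> C -> C -> C -> C -> B -> C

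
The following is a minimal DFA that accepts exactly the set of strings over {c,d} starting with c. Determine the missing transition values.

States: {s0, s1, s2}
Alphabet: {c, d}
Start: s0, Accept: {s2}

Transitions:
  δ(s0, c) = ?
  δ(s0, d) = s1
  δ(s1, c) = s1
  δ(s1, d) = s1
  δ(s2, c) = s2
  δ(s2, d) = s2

From the language and accept set, identify what each state tracks — s0: no input read; s1: started with d (dead); s2: started with c.
Each missing δ(q, a) is the state matching the new tracked value after reading a.
δ(s0, c) = s2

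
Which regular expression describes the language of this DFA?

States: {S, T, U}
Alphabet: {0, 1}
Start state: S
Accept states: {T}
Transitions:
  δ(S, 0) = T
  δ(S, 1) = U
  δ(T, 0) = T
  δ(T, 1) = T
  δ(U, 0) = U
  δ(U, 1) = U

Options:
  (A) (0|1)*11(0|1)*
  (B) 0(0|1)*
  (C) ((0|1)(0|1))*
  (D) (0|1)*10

Check each option against the DFA on short strings; one disagreement eliminates an option:
  (A) (0|1)*11(0|1)*: on '0' the DFA goes S → T and accepts (T ∈ Accept), but the regex does not match it → eliminate
  (B) 0(0|1)*: agrees with the DFA on every string of length ≤ 6
  (C) ((0|1)(0|1))*: on ε the DFA stays in S and rejects (S ∉ Accept), but the regex matches it → eliminate
  (D) (0|1)*10: on '0' the DFA goes S → T and accepts (T ∈ Accept), but the regex does not match it → eliminate
Only (B) is consistent with the DFA.
(B) 0(0|1)*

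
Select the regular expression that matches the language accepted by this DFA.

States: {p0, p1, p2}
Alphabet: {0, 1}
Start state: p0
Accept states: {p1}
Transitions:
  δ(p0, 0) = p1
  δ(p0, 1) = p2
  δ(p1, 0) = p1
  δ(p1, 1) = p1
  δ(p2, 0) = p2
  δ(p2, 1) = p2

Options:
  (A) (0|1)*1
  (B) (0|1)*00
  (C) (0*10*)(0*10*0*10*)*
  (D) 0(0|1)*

Check each option against the DFA on short strings; one disagreement eliminates an option:
  (A) (0|1)*1: on '0' the DFA goes p0 → p1 and accepts (p1 ∈ Accept), but the regex does not match it → eliminate
  (B) (0|1)*00: on '0' the DFA goes p0 → p1 and accepts (p1 ∈ Accept), but the regex does not match it → eliminate
  (C) (0*10*)(0*10*0*10*)*: on '0' the DFA goes p0 → p1 and accepts (p1 ∈ Accept), but the regex does not match it → eliminate
  (D) 0(0|1)*: agrees with the DFA on every string of length ≤ 6
Only (D) is consistent with the DFA.
(D) 0(0|1)*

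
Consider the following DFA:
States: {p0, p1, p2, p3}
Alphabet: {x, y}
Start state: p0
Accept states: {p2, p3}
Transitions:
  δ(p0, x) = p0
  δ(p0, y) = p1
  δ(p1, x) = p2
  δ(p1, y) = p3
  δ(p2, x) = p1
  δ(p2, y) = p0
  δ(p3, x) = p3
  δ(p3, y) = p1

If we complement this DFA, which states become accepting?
Complement accept states = All states \ Original accept states
= {p0, p1, p2, p3} \ {p2, p3}
{p0, p1}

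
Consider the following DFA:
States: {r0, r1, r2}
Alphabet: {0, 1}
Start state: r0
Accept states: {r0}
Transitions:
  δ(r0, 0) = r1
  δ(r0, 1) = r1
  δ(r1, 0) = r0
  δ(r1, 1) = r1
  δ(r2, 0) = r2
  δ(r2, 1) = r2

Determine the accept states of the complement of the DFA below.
Complement accept states = All states \ Original accept states
= {r0, r1, r2} \ {r0}
{r1, r2}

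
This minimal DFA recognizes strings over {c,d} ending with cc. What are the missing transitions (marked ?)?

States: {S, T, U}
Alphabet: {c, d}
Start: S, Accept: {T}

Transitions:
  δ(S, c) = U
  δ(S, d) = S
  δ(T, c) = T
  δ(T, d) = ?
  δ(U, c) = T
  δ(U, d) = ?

From the language and accept set, identify what each state tracks — S: last symbol not c; T: two trailing c's; U: one trailing c.
Each missing δ(q, a) is the state matching the new tracked value after reading a.
δ(T, d) = S; δ(U, d) = S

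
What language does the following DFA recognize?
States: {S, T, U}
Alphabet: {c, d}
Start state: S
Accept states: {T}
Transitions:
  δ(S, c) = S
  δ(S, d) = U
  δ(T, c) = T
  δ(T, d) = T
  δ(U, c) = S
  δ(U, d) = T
Testing a few strings:
  'd' → reject
  'ddc' → accept
  'c' → reject
  'dd' → accept
State roles: S=no progress toward dd; T=substring dd seen; U=one trailing d
All strings over {c,d} containing the substring dd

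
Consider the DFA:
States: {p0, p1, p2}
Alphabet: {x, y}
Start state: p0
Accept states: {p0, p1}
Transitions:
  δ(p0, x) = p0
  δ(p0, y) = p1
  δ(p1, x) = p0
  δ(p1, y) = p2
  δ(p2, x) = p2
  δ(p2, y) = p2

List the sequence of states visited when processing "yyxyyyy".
read 'y': p0 → p1
  read 'y': p1 → p2
  read 'x': p2 → p2
  read 'y': p2 → p2
  read 'y': p2 → p2
  read 'y': p2 → p2
  read 'y': p2 → p2
p0 -> p1 -> p2 -> p2 -> p2 -> p2 -> p2 -> p2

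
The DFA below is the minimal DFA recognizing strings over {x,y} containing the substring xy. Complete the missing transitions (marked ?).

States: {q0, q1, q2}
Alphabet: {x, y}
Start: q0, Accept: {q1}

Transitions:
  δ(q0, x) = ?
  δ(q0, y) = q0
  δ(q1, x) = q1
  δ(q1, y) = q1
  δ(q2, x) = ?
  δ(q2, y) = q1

From the language and accept set, identify what each state tracks — q0: no x seen yet; q1: substring xy seen; q2: seen a x, waiting for y.
Each missing δ(q, a) is the state matching the new tracked value after reading a.
δ(q0, x) = q2; δ(q2, x) = q2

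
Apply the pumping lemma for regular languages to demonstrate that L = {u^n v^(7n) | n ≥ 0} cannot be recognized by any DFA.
Assume L is regular with pumping length p. Idea: pumping the u-block breaks the 1:7 ratio.
Choose s = u^p v^(7p) (length 8p ≥ p). By the pumping lemma, s = xyz with |xy| ≤ p, |y| > 0, so y = u^k with k ≥ 1. Then xy²z = u^(p+k) v^(7p). For this to be in L we would need 7p = 7(p+k), i.e. 7k = 0, contradicting k ≥ 1. So xy²z ∉ L.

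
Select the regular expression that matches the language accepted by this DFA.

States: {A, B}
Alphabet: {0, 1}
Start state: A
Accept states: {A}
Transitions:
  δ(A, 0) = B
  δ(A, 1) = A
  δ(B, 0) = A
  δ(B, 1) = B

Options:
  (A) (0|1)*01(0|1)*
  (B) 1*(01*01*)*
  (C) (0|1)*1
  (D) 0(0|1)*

Check each option against the DFA on short strings; one disagreement eliminates an option:
  (A) (0|1)*01(0|1)*: on ε the DFA stays in A and accepts (A ∈ Accept), but the regex does not match it → eliminate
  (B) 1*(01*01*)*: agrees with the DFA on every string of length ≤ 6
  (C) (0|1)*1: on ε the DFA stays in A and accepts (A ∈ Accept), but the regex does not match it → eliminate
  (D) 0(0|1)*: on ε the DFA stays in A and accepts (A ∈ Accept), but the regex does not match it → eliminate
Only (B) is consistent with the DFA.
(B) 1*(01*01*)*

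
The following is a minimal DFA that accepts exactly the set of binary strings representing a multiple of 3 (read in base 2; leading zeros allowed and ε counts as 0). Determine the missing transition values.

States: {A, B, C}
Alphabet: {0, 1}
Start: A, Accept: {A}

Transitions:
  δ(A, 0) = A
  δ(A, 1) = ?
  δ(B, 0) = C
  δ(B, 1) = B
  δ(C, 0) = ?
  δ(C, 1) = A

From the language and accept set, identify what each state tracks — A: value ≡ 0 (mod 3); B: value ≡ 2 (mod 3); C: value ≡ 1 (mod 3).
Each missing δ(q, a) is the state matching the new tracked value after reading a.
δ(A, 1) = C; δ(C, 0) = B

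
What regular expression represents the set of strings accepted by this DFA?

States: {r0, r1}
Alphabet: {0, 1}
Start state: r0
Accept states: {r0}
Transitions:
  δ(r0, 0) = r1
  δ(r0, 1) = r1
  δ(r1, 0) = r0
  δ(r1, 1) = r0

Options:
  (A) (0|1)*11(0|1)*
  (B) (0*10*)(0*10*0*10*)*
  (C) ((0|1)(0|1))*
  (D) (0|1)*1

Check each option against the DFA on short strings; one disagreement eliminates an option:
  (A) (0|1)*11(0|1)*: on ε the DFA stays in r0 and accepts (r0 ∈ Accept), but the regex does not match it → eliminate
  (B) (0*10*)(0*10*0*10*)*: on ε the DFA stays in r0 and accepts (r0 ∈ Accept), but the regex does not match it → eliminate
  (C) ((0|1)(0|1))*: agrees with the DFA on every string of length ≤ 6
  (D) (0|1)*1: on ε the DFA stays in r0 and accepts (r0 ∈ Accept), but the regex does not match it → eliminate
Only (C) is consistent with the DFA.
(C) ((0|1)(0|1))*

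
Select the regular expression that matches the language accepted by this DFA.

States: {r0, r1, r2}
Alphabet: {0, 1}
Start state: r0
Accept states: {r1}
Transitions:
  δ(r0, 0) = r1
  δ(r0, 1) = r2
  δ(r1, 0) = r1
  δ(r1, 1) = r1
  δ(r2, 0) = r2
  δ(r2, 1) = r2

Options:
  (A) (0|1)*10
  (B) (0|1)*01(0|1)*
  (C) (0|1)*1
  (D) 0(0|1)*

Check each option against the DFA on short strings; one disagreement eliminates an option:
  (A) (0|1)*10: on '0' the DFA goes r0 → r1 and accepts (r1 ∈ Accept), but the regex does not match it → eliminate
  (B) (0|1)*01(0|1)*: on '0' the DFA goes r0 → r1 and accepts (r1 ∈ Accept), but the regex does not match it → eliminate
  (C) (0|1)*1: on '0' the DFA goes r0 → r1 and accepts (r1 ∈ Accept), but the regex does not match it → eliminate
  (D) 0(0|1)*: agrees with the DFA on every string of length ≤ 6
Only (D) is consistent with the DFA.
(D) 0(0|1)*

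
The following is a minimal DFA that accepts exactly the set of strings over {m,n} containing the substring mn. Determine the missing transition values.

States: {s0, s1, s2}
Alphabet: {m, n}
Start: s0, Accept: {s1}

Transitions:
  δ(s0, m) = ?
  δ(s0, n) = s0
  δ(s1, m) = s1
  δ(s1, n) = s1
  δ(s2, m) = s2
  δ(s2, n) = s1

From the language and accept set, identify what each state tracks — s0: no m seen yet; s1: substring mn seen; s2: seen a m, waiting for n.
Each missing δ(q, a) is the state matching the new tracked value after reading a.
δ(s0, m) = s2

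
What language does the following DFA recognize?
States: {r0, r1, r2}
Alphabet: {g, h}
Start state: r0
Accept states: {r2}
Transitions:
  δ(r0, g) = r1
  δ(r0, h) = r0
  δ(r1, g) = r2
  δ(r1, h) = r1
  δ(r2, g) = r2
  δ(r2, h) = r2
Testing a few strings:
  'gghg' → accept
  'hgg' → accept
  'g' → reject
  'ggg' → accept
State roles: r0=zero g's seen; r1=one g seen; r2=≥ two g's seen
All strings over {g,h} containing at least two g's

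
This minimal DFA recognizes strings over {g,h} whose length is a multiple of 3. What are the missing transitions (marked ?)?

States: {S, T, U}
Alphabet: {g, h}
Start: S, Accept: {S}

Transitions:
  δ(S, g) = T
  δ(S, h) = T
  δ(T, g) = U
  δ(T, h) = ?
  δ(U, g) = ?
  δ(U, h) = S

From the language and accept set, identify what each state tracks — S: length ≡ 0 (mod 3); T: length ≡ 1 (mod 3); U: length ≡ 2 (mod 3).
Each missing δ(q, a) is the state matching the new tracked value after reading a.
δ(T, h) = U; δ(U, g) = S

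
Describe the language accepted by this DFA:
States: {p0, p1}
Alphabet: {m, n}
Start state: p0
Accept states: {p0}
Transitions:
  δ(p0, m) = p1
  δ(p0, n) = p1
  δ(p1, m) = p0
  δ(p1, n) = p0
Testing a few strings:
  'mm' → accept
  'nnn' → reject
  'mnn' → reject
  'n' → reject
State roles: p0=even length so far; p1=odd length so far
All strings over {m,n} of even length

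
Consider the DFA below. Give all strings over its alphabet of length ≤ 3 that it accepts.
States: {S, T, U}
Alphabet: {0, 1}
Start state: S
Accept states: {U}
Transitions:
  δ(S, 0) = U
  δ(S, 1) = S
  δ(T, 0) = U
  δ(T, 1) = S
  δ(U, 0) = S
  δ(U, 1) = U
0, 01, 10, 000, 011, 101, 110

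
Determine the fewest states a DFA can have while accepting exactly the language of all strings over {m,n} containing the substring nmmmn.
By Myhill–Nerode, count the distinguishable equivalence classes: 6 classes — one per longest suffix of the input that is a prefix of 'nmmmn' (lengths 0 through 4), plus an absorbing 'already seen nmmmn' class.
6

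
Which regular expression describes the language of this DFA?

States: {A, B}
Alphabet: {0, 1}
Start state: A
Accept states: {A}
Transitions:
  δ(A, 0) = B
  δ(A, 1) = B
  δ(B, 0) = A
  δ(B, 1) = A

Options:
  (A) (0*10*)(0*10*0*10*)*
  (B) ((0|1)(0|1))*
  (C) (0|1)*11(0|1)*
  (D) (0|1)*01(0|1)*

Check each option against the DFA on short strings; one disagreement eliminates an option:
  (A) (0*10*)(0*10*0*10*)*: on ε the DFA stays in A and accepts (A ∈ Accept), but the regex does not match it → eliminate
  (B) ((0|1)(0|1))*: agrees with the DFA on every string of length ≤ 6
  (C) (0|1)*11(0|1)*: on ε the DFA stays in A and accepts (A ∈ Accept), but the regex does not match it → eliminate
  (D) (0|1)*01(0|1)*: on ε the DFA stays in A and accepts (A ∈ Accept), but the regex does not match it → eliminate
Only (B) is consistent with the DFA.
(B) ((0|1)(0|1))*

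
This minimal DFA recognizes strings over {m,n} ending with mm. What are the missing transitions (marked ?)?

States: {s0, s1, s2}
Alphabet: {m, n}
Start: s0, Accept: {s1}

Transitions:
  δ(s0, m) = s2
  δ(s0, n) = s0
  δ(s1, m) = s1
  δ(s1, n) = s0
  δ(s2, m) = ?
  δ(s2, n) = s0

From the language and accept set, identify what each state tracks — s0: last symbol not m; s1: two trailing m's; s2: one trailing m.
Each missing δ(q, a) is the state matching the new tracked value after reading a.
δ(s2, m) = s1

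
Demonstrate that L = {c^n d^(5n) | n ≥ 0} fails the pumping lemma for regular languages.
Assume L is regular with pumping length p. Idea: pumping the c-block breaks the 1:5 ratio.
Choose s = c^p d^(5p) (length 6p ≥ p). By the pumping lemma, s = xyz with |xy| ≤ p, |y| > 0, so y = c^k with k ≥ 1. Then xy²z = c^(p+k) d^(5p). For this to be in L we would need 5p = 5(p+k), i.e. 5k = 0, contradicting k ≥ 1. So xy²z ∉ L.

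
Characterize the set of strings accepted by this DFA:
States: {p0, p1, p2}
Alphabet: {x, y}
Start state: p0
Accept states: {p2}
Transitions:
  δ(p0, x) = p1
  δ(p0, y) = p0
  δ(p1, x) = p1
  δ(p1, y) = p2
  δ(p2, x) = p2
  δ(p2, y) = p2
Testing a few strings:
  'xx' → reject
  'yxxx' → reject
  'yxy' → accept
  'xxy' → accept
State roles: p0=no x seen yet; p1=seen a x, waiting for y; p2=substring xy seen
All strings over {x,y} containing the substring xy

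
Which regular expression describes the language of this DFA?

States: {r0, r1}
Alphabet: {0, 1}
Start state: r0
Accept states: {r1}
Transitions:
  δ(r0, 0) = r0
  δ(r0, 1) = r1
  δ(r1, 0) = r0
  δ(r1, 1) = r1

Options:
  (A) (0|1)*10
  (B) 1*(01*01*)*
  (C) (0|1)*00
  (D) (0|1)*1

Check each option against the DFA on short strings; one disagreement eliminates an option:
  (A) (0|1)*10: on '1' the DFA goes r0 → r1 and accepts (r1 ∈ Accept), but the regex does not match it → eliminate
  (B) 1*(01*01*)*: on ε the DFA stays in r0 and rejects (r0 ∉ Accept), but the regex matches it → eliminate
  (C) (0|1)*00: on '1' the DFA goes r0 → r1 and accepts (r1 ∈ Accept), but the regex does not match it → eliminate
  (D) (0|1)*1: agrees with the DFA on every string of length ≤ 6
Only (D) is consistent with the DFA.
(D) (0|1)*1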